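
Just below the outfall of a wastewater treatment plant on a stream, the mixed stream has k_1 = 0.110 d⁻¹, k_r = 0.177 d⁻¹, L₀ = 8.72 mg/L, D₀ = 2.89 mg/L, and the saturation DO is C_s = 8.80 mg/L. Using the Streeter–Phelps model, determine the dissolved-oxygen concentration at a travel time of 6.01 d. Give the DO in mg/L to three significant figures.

k_1 L₀/(k_r−k_1) = 0.110×8.72/(0.177−0.110) = 0.9592/0.06700 = 14.32 mg/L.
e^(−k_1 t) = e^(−0.110×6.010) = 0.5163; e^(−k_r t) = e^(−0.177×6.010) = 0.3452.
D = 14.32 × (0.5163 − 0.3452) + 2.89 × 0.3452 = 2.450 + 0.9975 = 3.447 mg/L.
DO = C_s − D = 8.80 − 3.447 = 5.353 mg/L.

DO ≈ 5.35 mg/L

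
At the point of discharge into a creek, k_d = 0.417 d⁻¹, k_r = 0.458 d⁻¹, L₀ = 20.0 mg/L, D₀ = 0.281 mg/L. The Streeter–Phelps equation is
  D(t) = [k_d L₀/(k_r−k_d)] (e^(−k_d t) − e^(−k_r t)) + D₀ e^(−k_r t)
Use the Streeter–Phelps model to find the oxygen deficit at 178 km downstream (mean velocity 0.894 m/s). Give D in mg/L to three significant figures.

D ≈ 7.11 mg/L

Travel time t = x/v = 178 km / (0.894 m/s) = 178000 m / 0.894 m/s = 199100 s = 2.304 d.
k_d L₀/(k_r−k_d) = 0.417×20.0/(0.458−0.417) = 8.340/0.04100 = 203.4 mg/L.
e^(−k_d t) = e^(−0.417×2.304) = 0.3825; e^(−k_r t) = e^(−0.458×2.304) = 0.3480.
D = 203.4 × (0.3825 − 0.3480) + 0.281 × 0.3480 = 7.015 + 0.09780 = 7.113 mg/L.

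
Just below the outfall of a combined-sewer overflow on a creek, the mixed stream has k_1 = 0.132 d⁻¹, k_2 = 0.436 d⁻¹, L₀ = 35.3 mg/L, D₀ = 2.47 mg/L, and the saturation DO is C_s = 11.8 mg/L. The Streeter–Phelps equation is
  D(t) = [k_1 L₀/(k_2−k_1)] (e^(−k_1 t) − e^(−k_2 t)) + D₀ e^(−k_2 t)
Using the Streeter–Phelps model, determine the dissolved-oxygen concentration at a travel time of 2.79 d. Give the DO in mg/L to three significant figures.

DO ≈ 5.00 mg/L

k_1 L₀/(k_2−k_1) = 0.132×35.3/(0.436−0.132) = 4.660/0.3040 = 15.33 mg/L.
e^(−k_1 t) = e^(−0.132×2.790) = 0.6919; e^(−k_2 t) = e^(−0.436×2.790) = 0.2963.
D = 15.33 × (0.6919 − 0.2963) + 2.47 × 0.2963 = 6.064 + 0.7318 = 6.796 mg/L.
DO = C_s − D = 11.8 − 6.796 = 5.004 mg/L.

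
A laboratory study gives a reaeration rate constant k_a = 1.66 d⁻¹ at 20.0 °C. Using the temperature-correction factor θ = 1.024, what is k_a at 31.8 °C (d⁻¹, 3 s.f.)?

k_a ≈ 2.20 d⁻¹

k_a(T₂) = k_a(T₁) · θ^(T₂−T₁) = 1.66 × 1.024^(31.8−20.0)
= 1.66 × 1.024^11.8 = 1.66 × 1.323 = 2.196 d⁻¹.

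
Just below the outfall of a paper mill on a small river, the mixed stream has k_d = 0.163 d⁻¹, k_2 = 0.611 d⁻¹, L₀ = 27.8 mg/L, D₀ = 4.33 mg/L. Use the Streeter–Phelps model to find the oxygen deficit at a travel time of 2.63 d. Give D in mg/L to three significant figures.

D ≈ 5.43 mg/L

k_d L₀/(k_2−k_d) = 0.163×27.8/(0.611−0.163) = 4.531/0.4480 = 10.11 mg/L.
e^(−k_d t) = e^(−0.163×2.630) = 0.6514; e^(−k_2 t) = e^(−0.611×2.630) = 0.2005.
D = 10.11 × (0.6514 − 0.2005) + 4.33 × 0.2005 = 4.560 + 0.8682 = 5.428 mg/L.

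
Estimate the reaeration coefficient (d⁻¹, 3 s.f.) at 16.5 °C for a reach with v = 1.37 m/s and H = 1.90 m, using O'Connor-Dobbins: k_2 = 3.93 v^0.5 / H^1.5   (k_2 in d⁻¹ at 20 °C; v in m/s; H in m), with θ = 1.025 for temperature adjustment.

k_2 ≈ 1.61 d⁻¹

k_2(20) = 3.93 × 1.37^0.5 / 1.90^1.5 = 3.93 × 1.170 / 2.619 = 1.756 d⁻¹.
k_2(16.5) = 1.756 × 1.025^(16.5−20) = 1.756 × 0.9172 = 1.611 d⁻¹.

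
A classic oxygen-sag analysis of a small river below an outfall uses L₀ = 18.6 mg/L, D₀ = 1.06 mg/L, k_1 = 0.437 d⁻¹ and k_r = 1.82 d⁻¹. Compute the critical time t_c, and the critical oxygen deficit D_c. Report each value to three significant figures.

With k_r/k_1 = 4.165 and 1 − D₀(k_r−k_1)/(k_1 L₀) = 0.8196,
t_c = ln(4.165 × 0.8196) / (1.82 − 0.437) = ln(3.414) / 1.383 = 1.228/1.383 = 0.8878 d.
D_c = (k_1/k_r) L₀ e^(−k_1 t_c) = (0.437/1.82) × 18.6 × e^(−0.437×0.8878) = 0.2401 × 18.6 × 0.6784 = 3.030 mg/L.

t_c ≈ 0.888 d; D_c ≈ 3.03 mg/L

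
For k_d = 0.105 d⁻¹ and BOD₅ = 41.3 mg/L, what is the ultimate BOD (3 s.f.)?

BOD₅ = L₀(1 − e^(−5k_d)) ⇒ L₀ = BOD₅ / (1 − e^(−5×0.105))
= 41.3 / (1 − 0.5916) = 41.3 / 0.4084 = 101.1 mg/L.

L₀ ≈ 101 mg/L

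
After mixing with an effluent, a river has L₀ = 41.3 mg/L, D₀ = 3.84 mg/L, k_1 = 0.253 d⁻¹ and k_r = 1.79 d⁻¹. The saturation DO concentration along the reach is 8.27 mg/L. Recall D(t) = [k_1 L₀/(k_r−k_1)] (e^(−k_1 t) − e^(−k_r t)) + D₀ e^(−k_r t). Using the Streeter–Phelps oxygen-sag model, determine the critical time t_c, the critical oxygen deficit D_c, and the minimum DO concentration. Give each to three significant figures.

t_c ≈ 0.732 d; D_c ≈ 4.85 mg/L; min DO ≈ 3.42 mg/L

At the critical point dD/dt = 0, so k_1 L₀ e^(−k_1 t) = k_r D. Substituting D(t) from the Streeter–Phelps equation and solving for t gives
t_c = ln[(k_r/k_1)(1 − D₀(k_r−k_1)/(k_1 L₀))] / (k_r−k_1).
Here k_r−k_1 = 1.537 d⁻¹ and 1 − D₀(k_r−k_1)/(k_1 L₀) = 1 − 3.84×1.537/(0.253×41.3) = 0.4351, so
t_c = ln(7.075 × 0.4351) / 1.537 = 1.125 / 1.537 = 0.7316 d.
D_c = (k_1/k_r) L₀ e^(−k_1 t_c) = (0.253/1.79) × 41.3 × e^(−0.253×0.7316) = 0.1413 × 41.3 × 0.8310 = 4.851 mg/L.
Minimum DO = C_s − D_c = 8.27 − 4.851 = 3.419 mg/L.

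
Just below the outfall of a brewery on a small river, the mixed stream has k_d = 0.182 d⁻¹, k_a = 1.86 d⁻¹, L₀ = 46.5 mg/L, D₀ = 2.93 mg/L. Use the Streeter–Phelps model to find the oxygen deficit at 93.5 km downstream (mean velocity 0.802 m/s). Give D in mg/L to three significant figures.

D ≈ 3.77 mg/L

Travel time t = x/v = 93.5 km / (0.802 m/s) = 93500 m / 0.802 m/s = 116600 s = 1.349 d.
k_d L₀/(k_a−k_d) = 0.182×46.5/(1.86−0.182) = 8.463/1.678 = 5.044 mg/L.
e^(−k_d t) = e^(−0.182×1.349) = 0.7822; e^(−k_a t) = e^(−1.86×1.349) = 0.08129.
D = 5.044 × (0.7822 − 0.08129) + 2.93 × 0.08129 = 3.535 + 0.2382 = 3.773 mg/L.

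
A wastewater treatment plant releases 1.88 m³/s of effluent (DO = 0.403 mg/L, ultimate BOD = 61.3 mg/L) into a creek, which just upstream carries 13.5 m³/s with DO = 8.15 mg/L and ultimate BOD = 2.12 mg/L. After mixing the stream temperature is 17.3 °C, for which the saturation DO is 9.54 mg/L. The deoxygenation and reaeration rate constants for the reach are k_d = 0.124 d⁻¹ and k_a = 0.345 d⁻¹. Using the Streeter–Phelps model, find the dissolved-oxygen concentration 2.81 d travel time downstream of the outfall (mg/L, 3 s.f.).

DO ≈ 6.94 mg/L

Mixed DO = (13.5×8.15 + 1.88×0.403)/(13.5+1.88) = 110.8/15.38 = 7.203 mg/L.
Mixed L₀ = (13.5×2.12 + 1.88×61.3)/(15.38) = 143.9/15.38 = 9.354 mg/L.
Initial deficit D₀ = C_s − DO₀ = 9.54 − 7.203 = 2.337 mg/L.
D(2.81) = [0.124×9.354/(0.345−0.124)](e^(−0.124×2.81) − e^(−0.345×2.81)) + 2.337 e^(−0.345×2.81)
= 5.248 × (0.7058 − 0.3793) + 2.337 × 0.3793 = 2.600 mg/L.
DO = 9.54 − 2.600 = 6.940 mg/L.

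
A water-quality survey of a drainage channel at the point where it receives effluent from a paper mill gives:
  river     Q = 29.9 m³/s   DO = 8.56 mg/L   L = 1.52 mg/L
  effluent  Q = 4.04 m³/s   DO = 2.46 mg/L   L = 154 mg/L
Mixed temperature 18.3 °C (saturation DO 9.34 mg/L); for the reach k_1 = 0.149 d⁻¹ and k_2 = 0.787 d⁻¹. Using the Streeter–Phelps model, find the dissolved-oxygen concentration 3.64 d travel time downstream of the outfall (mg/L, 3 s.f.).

Mixed DO = (29.9×8.56 + 4.04×2.46)/(29.9+4.04) = 265.9/33.94 = 7.834 mg/L.
Mixed L₀ = (29.9×1.52 + 4.04×154)/(33.94) = 667.6/33.94 = 19.67 mg/L.
Initial deficit D₀ = C_s − DO₀ = 9.34 − 7.834 = 1.506 mg/L.
D(3.64) = [0.149×19.67/(0.787−0.149)](e^(−0.149×3.64) − e^(−0.787×3.64)) + 1.506 e^(−0.787×3.64)
= 4.594 × (0.5814 − 0.05700) + 1.506 × 0.05700 = 2.495 mg/L.
DO = 9.34 − 2.495 = 6.845 mg/L.

DO ≈ 6.85 mg/L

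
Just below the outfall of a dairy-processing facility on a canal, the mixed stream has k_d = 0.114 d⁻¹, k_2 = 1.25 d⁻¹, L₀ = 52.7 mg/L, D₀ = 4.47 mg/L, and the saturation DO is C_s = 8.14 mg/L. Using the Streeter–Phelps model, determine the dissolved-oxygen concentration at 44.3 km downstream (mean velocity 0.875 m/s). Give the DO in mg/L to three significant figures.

DO ≈ 3.59 mg/L

Travel time t = x/v = 44.3 km / (0.875 m/s) = 44300 m / 0.875 m/s = 50630 s = 0.5860 d.
k_d L₀/(k_2−k_d) = 0.114×52.7/(1.25−0.114) = 6.008/1.136 = 5.289 mg/L.
e^(−k_d t) = e^(−0.114×0.5860) = 0.9354; e^(−k_2 t) = e^(−1.25×0.5860) = 0.4807.
D = 5.289 × (0.9354 − 0.4807) + 4.47 × 0.4807 = 2.405 + 2.149 = 4.553 mg/L.
DO = C_s − D = 8.14 − 4.553 = 3.587 mg/L.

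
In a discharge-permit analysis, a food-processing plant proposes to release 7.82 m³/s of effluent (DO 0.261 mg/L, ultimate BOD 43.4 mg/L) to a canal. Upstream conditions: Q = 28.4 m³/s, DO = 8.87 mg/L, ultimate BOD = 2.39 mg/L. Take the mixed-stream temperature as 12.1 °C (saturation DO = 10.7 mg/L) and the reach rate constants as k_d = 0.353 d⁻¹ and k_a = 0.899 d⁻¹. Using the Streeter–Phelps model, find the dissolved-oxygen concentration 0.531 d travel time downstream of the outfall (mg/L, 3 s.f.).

DO ≈ 6.89 mg/L

Mixed DO = (28.4×8.87 + 7.82×0.261)/(28.4+7.82) = 253.9/36.22 = 7.011 mg/L.
Mixed L₀ = (28.4×2.39 + 7.82×43.4)/(36.22) = 407.3/36.22 = 11.24 mg/L.
Initial deficit D₀ = C_s − DO₀ = 10.7 − 7.011 = 3.689 mg/L.
D(0.531) = [0.353×11.24/(0.899−0.353)](e^(−0.353×0.531) − e^(−0.899×0.531)) + 3.689 e^(−0.899×0.531)
= 7.270 × (0.8291 − 0.6204) + 3.689 × 0.6204 = 3.805 mg/L.
DO = 10.7 − 3.805 = 6.895 mg/L.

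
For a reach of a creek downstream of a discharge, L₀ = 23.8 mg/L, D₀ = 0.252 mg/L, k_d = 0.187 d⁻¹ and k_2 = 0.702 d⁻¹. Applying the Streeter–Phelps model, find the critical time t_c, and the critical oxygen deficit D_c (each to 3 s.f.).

With k_2/k_d = 3.754 and 1 − D₀(k_2−k_d)/(k_d L₀) = 0.9708,
t_c = ln(3.754 × 0.9708) / (0.702 − 0.187) = ln(3.645) / 0.5150 = 1.293/0.5150 = 2.511 d.
D_c = (k_d/k_2) L₀ e^(−k_d t_c) = (0.187/0.702) × 23.8 × e^(−0.187×2.511) = 0.2664 × 23.8 × 0.6253 = 3.964 mg/L.

t_c ≈ 2.51 d; D_c ≈ 3.96 mg/L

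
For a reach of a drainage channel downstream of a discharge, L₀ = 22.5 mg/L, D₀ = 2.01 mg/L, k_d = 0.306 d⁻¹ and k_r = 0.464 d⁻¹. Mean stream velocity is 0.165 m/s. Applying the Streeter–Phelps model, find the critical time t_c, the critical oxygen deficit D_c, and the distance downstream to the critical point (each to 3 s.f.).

t_c ≈ 2.34 d; D_c ≈ 7.26 mg/L; x_c ≈ 33.3 km

At the critical point dD/dt = 0, so k_d L₀ e^(−k_d t) = k_r D. Substituting D(t) from the Streeter–Phelps equation and solving for t gives
t_c = ln[(k_r/k_d)(1 − D₀(k_r−k_d)/(k_d L₀))] / (k_r−k_d).
Here k_r−k_d = 0.1580 d⁻¹ and 1 − D₀(k_r−k_d)/(k_d L₀) = 1 − 2.01×0.1580/(0.306×22.5) = 0.9539, so
t_c = ln(1.516 × 0.9539) / 0.1580 = 0.3691 / 0.1580 = 2.336 d.
D_c = (k_d/k_r) L₀ e^(−k_d t_c) = (0.306/0.464) × 22.5 × e^(−0.306×2.336) = 0.6595 × 22.5 × 0.4893 = 7.260 mg/L.
x_c = v t_c = 0.165 m/s × 2.336 d × 86400 s/d = 33300 m ≈ 33.3 km.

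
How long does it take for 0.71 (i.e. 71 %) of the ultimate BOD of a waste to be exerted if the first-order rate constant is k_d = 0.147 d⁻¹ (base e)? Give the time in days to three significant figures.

y/L₀ = 1 − e^(−k_d t) = 0.71 ⇒ e^(−k_d t) = 0.290
t = −ln(0.290) / 0.147 = 1.238 / 0.147 = 8.421 d.

t ≈ 8.42 d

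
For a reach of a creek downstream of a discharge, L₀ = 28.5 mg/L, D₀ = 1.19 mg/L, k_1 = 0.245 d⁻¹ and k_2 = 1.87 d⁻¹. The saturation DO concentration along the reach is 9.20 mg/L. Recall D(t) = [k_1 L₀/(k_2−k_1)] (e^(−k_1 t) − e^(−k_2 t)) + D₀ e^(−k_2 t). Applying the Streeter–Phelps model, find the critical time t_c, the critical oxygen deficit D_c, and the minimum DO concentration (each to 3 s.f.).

t_c ≈ 1.05 d; D_c ≈ 2.89 mg/L; min DO ≈ 6.31 mg/L

With k_2/k_1 = 7.633 and 1 − D₀(k_2−k_1)/(k_1 L₀) = 0.7231,
t_c = ln(7.633 × 0.7231) / (1.87 − 0.245) = ln(5.519) / 1.625 = 1.708/1.625 = 1.051 d.
L(t_c) = L₀ e^(−k_1 t_c) = 28.5 × 0.7730 = 22.03 mg/L, and at the critical point k_2 D_c = k_1 L, so D_c = (0.245/1.87) × 22.03 = 2.886 mg/L.
Minimum DO = C_s − D_c = 9.20 − 2.886 = 6.314 mg/L.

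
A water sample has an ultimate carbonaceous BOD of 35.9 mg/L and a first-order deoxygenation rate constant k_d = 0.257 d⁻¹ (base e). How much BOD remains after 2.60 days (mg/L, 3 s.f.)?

L ≈ 18.4 mg/L

L_t = L₀ e^(−k_d t) = 35.9 × e^(−0.257×2.60) = 35.9 × 0.5126 = 18.40 mg/L.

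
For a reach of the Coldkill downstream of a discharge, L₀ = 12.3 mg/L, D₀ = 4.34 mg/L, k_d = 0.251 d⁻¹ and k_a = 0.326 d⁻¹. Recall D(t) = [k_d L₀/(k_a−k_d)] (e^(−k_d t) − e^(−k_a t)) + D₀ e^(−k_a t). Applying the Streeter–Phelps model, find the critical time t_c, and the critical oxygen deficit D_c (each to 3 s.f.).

With k_a/k_d = 1.299 and 1 − D₀(k_a−k_d)/(k_d L₀) = 0.8946,
t_c = ln(1.299 × 0.8946) / (0.326 − 0.251) = ln(1.162) / 0.07500 = 0.1500/0.07500 = 2.000 d.
L(t_c) = L₀ e^(−k_d t_c) = 12.3 × 0.6053 = 7.445 mg/L, and at the critical point k_a D_c = k_d L, so D_c = (0.251/0.326) × 7.445 = 5.732 mg/L.

t_c ≈ 2.00 d; D_c ≈ 5.73 mg/L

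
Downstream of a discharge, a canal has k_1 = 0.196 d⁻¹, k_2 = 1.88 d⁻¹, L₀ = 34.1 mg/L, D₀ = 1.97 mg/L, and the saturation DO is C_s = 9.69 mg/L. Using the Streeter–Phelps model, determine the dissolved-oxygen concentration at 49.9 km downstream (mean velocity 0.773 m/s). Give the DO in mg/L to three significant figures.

DO ≈ 6.75 mg/L

Travel time t = x/v = 49.9 km / (0.773 m/s) = 49900 m / 0.773 m/s = 64550 s = 0.7471 d.
k_1 L₀/(k_2−k_1) = 0.196×34.1/(1.88−0.196) = 6.684/1.684 = 3.969 mg/L.
e^(−k_1 t) = e^(−0.196×0.7471) = 0.8638; e^(−k_2 t) = e^(−1.88×0.7471) = 0.2455.
D = 3.969 × (0.8638 − 0.2455) + 1.97 × 0.2455 = 2.454 + 0.4835 = 2.938 mg/L.
DO = C_s − D = 9.69 − 2.938 = 6.752 mg/L.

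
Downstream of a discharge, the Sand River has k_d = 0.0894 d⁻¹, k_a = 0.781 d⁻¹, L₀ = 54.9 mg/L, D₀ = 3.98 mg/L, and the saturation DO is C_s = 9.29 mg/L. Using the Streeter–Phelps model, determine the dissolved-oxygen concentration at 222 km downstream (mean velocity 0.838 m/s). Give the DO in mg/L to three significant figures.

DO ≈ 4.18 mg/L

Travel time t = x/v = 222 km / (0.838 m/s) = 222000 m / 0.838 m/s = 264900 s = 3.066 d.
k_d L₀/(k_a−k_d) = 0.0894×54.9/(0.781−0.0894) = 4.908/0.6916 = 7.097 mg/L.
e^(−k_d t) = e^(−0.0894×3.066) = 0.7602; e^(−k_a t) = e^(−0.781×3.066) = 0.09120.
D = 7.097 × (0.7602 − 0.09120) + 3.98 × 0.09120 = 4.748 + 0.3630 = 5.111 mg/L.
DO = C_s − D = 9.29 − 5.111 = 4.179 mg/L.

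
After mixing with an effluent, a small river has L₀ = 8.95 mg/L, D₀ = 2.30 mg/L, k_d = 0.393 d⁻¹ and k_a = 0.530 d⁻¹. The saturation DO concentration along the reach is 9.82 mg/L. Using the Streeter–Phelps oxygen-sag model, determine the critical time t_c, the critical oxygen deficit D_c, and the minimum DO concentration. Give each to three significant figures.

t_c = [1/(k_a−k_d)] ln[(k_a/k_d)(1 − D₀(k_a−k_d)/(k_d L₀))]
= [1/(0.530−0.393)] ln[(0.530/0.393)(1 − 2.30×0.1370/(0.393×8.95))]
= (1/0.1370) ln[1.349 × 0.9104] = 7.299 × ln(1.228) = 7.299 × 0.2052 = 1.498 d.
D_c = (k_d/k_a) L₀ e^(−k_d t_c) = (0.393/0.530) × 8.95 × e^(−0.393×1.498) = 0.7415 × 8.95 × 0.5551 = 3.684 mg/L.
Minimum DO = C_s − D_c = 9.82 − 3.684 = 6.136 mg/L.

t_c ≈ 1.50 d; D_c ≈ 3.68 mg/L; min DO ≈ 6.14 mg/L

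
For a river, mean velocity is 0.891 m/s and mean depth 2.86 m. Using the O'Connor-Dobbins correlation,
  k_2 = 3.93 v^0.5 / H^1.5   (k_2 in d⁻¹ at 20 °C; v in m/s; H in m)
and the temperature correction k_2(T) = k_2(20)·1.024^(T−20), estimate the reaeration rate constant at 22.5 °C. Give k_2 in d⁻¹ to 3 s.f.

k_2 ≈ 0.814 d⁻¹

k_2(20) = 3.93 × 0.891^0.5 / 2.86^1.5 = 3.93 × 0.9439 / 4.837 = 0.7670 d⁻¹.
k_2(22.5) = 0.7670 × 1.024^(22.5−20) = 0.7670 × 1.061 = 0.8138 d⁻¹.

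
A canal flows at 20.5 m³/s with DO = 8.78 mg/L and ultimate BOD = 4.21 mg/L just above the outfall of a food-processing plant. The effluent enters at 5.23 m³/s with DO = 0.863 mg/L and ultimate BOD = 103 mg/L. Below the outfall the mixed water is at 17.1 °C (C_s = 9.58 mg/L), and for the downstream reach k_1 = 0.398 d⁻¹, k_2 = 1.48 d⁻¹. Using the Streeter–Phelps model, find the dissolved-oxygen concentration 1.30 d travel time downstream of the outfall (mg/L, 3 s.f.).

Mixed DO = (20.5×8.78 + 5.23×0.863)/(20.5+5.23) = 184.5/25.73 = 7.171 mg/L.
Mixed L₀ = (20.5×4.21 + 5.23×103)/(25.73) = 625.0/25.73 = 24.29 mg/L.
Initial deficit D₀ = C_s − DO₀ = 9.58 − 7.171 = 2.409 mg/L.
D(1.30) = [0.398×24.29/(1.48−0.398)](e^(−0.398×1.30) − e^(−1.48×1.30)) + 2.409 e^(−1.48×1.30)
= 8.935 × (0.5961 − 0.1460) + 2.409 × 0.1460 = 4.373 mg/L.
DO = 9.58 − 4.373 = 5.207 mg/L.

DO ≈ 5.21 mg/L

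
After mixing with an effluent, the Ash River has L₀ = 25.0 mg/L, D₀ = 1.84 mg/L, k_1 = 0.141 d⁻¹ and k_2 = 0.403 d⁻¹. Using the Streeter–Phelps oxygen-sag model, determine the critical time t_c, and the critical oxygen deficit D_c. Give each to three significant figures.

t_c = [1/(k_2−k_1)] ln[(k_2/k_1)(1 − D₀(k_2−k_1)/(k_1 L₀))]
= [1/(0.403−0.141)] ln[(0.403/0.141)(1 − 1.84×0.2620/(0.141×25.0))]
= (1/0.2620) ln[2.858 × 0.8632] = 3.817 × ln(2.467) = 3.817 × 0.9031 = 3.447 d.
D_c = (k_1/k_2) L₀ e^(−k_1 t_c) = (0.141/0.403) × 25.0 × e^(−0.141×3.447) = 0.3499 × 25.0 × 0.6151 = 5.380 mg/L.

t_c ≈ 3.45 d; D_c ≈ 5.38 mg/L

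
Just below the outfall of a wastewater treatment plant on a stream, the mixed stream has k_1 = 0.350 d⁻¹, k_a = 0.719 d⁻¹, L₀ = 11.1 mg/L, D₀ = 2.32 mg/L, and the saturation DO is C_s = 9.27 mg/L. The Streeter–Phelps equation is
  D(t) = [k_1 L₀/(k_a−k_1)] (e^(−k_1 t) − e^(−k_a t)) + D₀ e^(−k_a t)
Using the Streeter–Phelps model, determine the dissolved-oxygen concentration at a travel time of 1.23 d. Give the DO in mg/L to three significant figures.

DO ≈ 5.81 mg/L

k_1 L₀/(k_a−k_1) = 0.350×11.1/(0.719−0.350) = 3.885/0.3690 = 10.53 mg/L.
e^(−k_1 t) = e^(−0.350×1.230) = 0.6502; e^(−k_a t) = e^(−0.719×1.230) = 0.4130.
D = 10.53 × (0.6502 − 0.4130) + 2.32 × 0.4130 = 2.497 + 0.9581 = 3.456 mg/L.
DO = C_s − D = 9.27 − 3.456 = 5.814 mg/L.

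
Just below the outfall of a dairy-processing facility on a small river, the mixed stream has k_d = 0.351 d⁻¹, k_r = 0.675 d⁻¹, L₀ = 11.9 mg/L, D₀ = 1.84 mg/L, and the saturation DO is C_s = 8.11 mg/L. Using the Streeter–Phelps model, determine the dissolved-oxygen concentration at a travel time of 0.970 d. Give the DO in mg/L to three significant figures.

k_d L₀/(k_r−k_d) = 0.351×11.9/(0.675−0.351) = 4.177/0.3240 = 12.89 mg/L.
e^(−k_d t) = e^(−0.351×0.9700) = 0.7114; e^(−k_r t) = e^(−0.675×0.9700) = 0.5196.
D = 12.89 × (0.7114 − 0.5196) + 1.84 × 0.5196 = 2.473 + 0.9560 = 3.429 mg/L.
DO = C_s − D = 8.11 − 3.429 = 4.681 mg/L.

DO ≈ 4.68 mg/L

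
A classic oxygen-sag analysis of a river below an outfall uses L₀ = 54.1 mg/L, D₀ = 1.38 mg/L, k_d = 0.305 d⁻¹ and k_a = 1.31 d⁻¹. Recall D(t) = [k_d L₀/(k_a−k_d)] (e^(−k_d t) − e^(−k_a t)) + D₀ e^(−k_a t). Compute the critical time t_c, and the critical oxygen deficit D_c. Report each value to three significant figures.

t_c = [1/(k_a−k_d)] ln[(k_a/k_d)(1 − D₀(k_a−k_d)/(k_d L₀))]
= [1/(1.31−0.305)] ln[(1.31/0.305)(1 − 1.38×1.005/(0.305×54.1))]
= (1/1.005) ln[4.295 × 0.9159] = 0.9950 × ln(3.934) = 0.9950 × 1.370 = 1.363 d.
D_c = (k_d/k_a) L₀ e^(−k_d t_c) = (0.305/1.31) × 54.1 × e^(−0.305×1.363) = 0.2328 × 54.1 × 0.6599 = 8.312 mg/L.

t_c ≈ 1.36 d; D_c ≈ 8.31 mg/L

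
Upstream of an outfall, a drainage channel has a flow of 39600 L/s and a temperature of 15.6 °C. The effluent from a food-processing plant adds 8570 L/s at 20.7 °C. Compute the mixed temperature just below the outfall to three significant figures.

16.5 °C

Flow-weighted mixing: C = (Q_r C_r + Q_w C_w)/(Q_r + Q_w)
= (39600×15.6 + 8570×20.7)/(39600 + 8570) = 795200/48170 = 16.51 °C.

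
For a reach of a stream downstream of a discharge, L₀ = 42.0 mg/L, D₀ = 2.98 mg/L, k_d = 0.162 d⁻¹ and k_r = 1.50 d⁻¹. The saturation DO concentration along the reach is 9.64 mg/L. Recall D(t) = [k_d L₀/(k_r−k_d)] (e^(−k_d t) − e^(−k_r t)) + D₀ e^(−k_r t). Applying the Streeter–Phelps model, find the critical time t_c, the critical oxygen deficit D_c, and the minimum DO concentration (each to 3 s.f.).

With k_r/k_d = 9.259 and 1 − D₀(k_r−k_d)/(k_d L₀) = 0.4140,
t_c = ln(9.259 × 0.4140) / (1.50 − 0.162) = ln(3.833) / 1.338 = 1.344/1.338 = 1.004 d.
D_c = (k_d/k_r) L₀ e^(−k_d t_c) = (0.162/1.50) × 42.0 × e^(−0.162×1.004) = 0.1080 × 42.0 × 0.8499 = 3.855 mg/L.
Minimum DO = C_s − D_c = 9.64 − 3.855 = 5.785 mg/L.

t_c ≈ 1.00 d; D_c ≈ 3.85 mg/L; min DO ≈ 5.79 mg/L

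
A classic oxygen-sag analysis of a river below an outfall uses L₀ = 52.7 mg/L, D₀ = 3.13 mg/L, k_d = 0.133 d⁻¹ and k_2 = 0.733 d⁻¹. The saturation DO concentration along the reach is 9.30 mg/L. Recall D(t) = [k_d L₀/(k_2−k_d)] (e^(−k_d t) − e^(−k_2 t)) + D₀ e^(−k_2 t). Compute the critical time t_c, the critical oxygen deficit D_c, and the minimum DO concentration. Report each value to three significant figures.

t_c ≈ 2.32 d; D_c ≈ 7.02 mg/L; min DO ≈ 2.28 mg/L

t_c = [1/(k_2−k_d)] ln[(k_2/k_d)(1 − D₀(k_2−k_d)/(k_d L₀))]
= [1/(0.733−0.133)] ln[(0.733/0.133)(1 − 3.13×0.6000/(0.133×52.7))]
= (1/0.6000) ln[5.511 × 0.7321] = 1.667 × ln(4.035) = 1.667 × 1.395 = 2.325 d.
D_c = (k_d/k_2) L₀ e^(−k_d t_c) = (0.133/0.733) × 52.7 × e^(−0.133×2.325) = 0.1814 × 52.7 × 0.7340 = 7.019 mg/L.
Minimum DO = C_s − D_c = 9.30 − 7.019 = 2.281 mg/L.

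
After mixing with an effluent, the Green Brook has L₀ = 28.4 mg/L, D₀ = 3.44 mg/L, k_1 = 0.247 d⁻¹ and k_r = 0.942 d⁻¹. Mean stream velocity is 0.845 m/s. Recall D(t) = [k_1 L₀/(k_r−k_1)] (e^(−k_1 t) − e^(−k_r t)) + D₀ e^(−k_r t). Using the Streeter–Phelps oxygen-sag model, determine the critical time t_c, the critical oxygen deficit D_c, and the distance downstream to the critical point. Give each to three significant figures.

t_c = [1/(k_r−k_1)] ln[(k_r/k_1)(1 − D₀(k_r−k_1)/(k_1 L₀))]
= [1/(0.942−0.247)] ln[(0.942/0.247)(1 − 3.44×0.6950/(0.247×28.4))]
= (1/0.6950) ln[3.814 × 0.6592] = 1.439 × ln(2.514) = 1.439 × 0.9219 = 1.326 d.
L(t_c) = L₀ e^(−k_1 t_c) = 28.4 × 0.7206 = 20.47 mg/L, and at the critical point k_r D_c = k_1 L, so D_c = (0.247/0.942) × 20.47 = 5.366 mg/L.
x_c = v t_c = 0.845 m/s × 1.326 d × 86400 s/d = 96840 m ≈ 96.8 km.

t_c ≈ 1.33 d; D_c ≈ 5.37 mg/L; x_c ≈ 96.8 km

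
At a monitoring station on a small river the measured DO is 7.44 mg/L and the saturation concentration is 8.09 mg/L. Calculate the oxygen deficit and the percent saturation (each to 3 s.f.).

D ≈ 0.650 mg/L; 92.0 % saturation

D = C_s − C = 8.09 − 7.44 = 0.650 mg/L.
% saturation = 7.44/8.09 × 100 = 92.0 %.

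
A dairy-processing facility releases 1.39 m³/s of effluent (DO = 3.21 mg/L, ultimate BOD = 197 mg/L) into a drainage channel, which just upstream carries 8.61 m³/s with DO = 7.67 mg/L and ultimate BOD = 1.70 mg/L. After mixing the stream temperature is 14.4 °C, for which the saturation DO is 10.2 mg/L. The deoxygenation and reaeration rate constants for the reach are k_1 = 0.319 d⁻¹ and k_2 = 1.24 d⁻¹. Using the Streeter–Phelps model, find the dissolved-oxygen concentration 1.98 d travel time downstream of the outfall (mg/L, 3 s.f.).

Mixed DO = (8.61×7.67 + 1.39×3.21)/(8.61+1.39) = 70.50/10.00 = 7.050 mg/L.
Mixed L₀ = (8.61×1.70 + 1.39×197)/(10.00) = 288.5/10.00 = 28.85 mg/L.
Initial deficit D₀ = C_s − DO₀ = 10.2 − 7.050 = 3.150 mg/L.
D(1.98) = [0.319×28.85/(1.24−0.319)](e^(−0.319×1.98) − e^(−1.24×1.98)) + 3.150 e^(−1.24×1.98)
= 9.991 × (0.5317 − 0.08585) + 3.150 × 0.08585 = 4.725 mg/L.
DO = 10.2 − 4.725 = 5.475 mg/L.

DO ≈ 5.47 mg/L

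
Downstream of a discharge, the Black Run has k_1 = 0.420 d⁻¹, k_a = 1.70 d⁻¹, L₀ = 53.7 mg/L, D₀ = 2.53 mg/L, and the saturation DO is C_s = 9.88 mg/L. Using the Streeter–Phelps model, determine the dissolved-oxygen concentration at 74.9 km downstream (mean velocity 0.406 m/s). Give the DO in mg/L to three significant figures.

DO ≈ 3.09 mg/L

Travel time t = x/v = 74.9 km / (0.406 m/s) = 74900 m / 0.406 m/s = 184500 s = 2.135 d.
k_1 L₀/(k_a−k_1) = 0.420×53.7/(1.70−0.420) = 22.55/1.280 = 17.62 mg/L.
e^(−k_1 t) = e^(−0.420×2.135) = 0.4079; e^(−k_a t) = e^(−1.70×2.135) = 0.02652.
D = 17.62 × (0.4079 − 0.02652) + 2.53 × 0.02652 = 6.720 + 0.06709 = 6.787 mg/L.
DO = C_s − D = 9.88 − 6.787 = 3.093 mg/L.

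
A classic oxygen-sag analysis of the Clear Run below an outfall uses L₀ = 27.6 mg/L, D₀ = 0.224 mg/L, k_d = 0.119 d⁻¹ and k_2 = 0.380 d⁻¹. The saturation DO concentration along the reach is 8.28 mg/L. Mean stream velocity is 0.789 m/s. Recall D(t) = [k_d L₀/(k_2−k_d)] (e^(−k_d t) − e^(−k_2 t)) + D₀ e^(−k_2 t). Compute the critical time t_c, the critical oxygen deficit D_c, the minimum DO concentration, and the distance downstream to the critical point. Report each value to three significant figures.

t_c ≈ 4.38 d; D_c ≈ 5.13 mg/L; min DO ≈ 3.15 mg/L; x_c ≈ 299 km

With k_2/k_d = 3.193 and 1 − D₀(k_2−k_d)/(k_d L₀) = 0.9822,
t_c = ln(3.193 × 0.9822) / (0.380 − 0.119) = ln(3.136) / 0.2610 = 1.143/0.2610 = 4.380 d.
L(t_c) = L₀ e^(−k_d t_c) = 27.6 × 0.5938 = 16.39 mg/L, and at the critical point k_2 D_c = k_d L, so D_c = (0.119/0.380) × 16.39 = 5.132 mg/L.
Minimum DO = C_s − D_c = 8.28 − 5.132 = 3.148 mg/L.
x_c = v t_c = 0.789 m/s × 4.380 d × 86400 s/d = 298600 m ≈ 299 km.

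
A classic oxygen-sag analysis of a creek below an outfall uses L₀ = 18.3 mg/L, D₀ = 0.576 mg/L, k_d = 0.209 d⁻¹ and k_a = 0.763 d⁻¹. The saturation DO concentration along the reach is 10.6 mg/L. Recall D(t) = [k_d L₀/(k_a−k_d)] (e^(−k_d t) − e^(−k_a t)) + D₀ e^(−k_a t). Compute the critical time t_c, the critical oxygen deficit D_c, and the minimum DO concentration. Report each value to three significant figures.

t_c ≈ 2.18 d; D_c ≈ 3.18 mg/L; min DO ≈ 7.42 mg/L

With k_a/k_d = 3.651 and 1 − D₀(k_a−k_d)/(k_d L₀) = 0.9166,
t_c = ln(3.651 × 0.9166) / (0.763 − 0.209) = ln(3.346) / 0.5540 = 1.208/0.5540 = 2.180 d.
L(t_c) = L₀ e^(−k_d t_c) = 18.3 × 0.6340 = 11.60 mg/L, and at the critical point k_a D_c = k_d L, so D_c = (0.209/0.763) × 11.60 = 3.178 mg/L.
Minimum DO = C_s − D_c = 10.6 − 3.178 = 7.422 mg/L.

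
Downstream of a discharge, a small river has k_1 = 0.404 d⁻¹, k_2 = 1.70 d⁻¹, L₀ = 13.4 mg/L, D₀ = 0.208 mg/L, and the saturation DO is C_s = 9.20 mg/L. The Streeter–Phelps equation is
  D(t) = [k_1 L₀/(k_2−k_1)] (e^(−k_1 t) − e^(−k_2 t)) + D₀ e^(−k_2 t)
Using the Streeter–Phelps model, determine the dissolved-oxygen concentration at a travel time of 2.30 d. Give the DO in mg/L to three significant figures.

k_1 L₀/(k_2−k_1) = 0.404×13.4/(1.70−0.404) = 5.414/1.296 = 4.177 mg/L.
e^(−k_1 t) = e^(−0.404×2.300) = 0.3949; e^(−k_2 t) = e^(−1.70×2.300) = 0.02004.
D = 4.177 × (0.3949 − 0.02004) + 0.208 × 0.02004 = 1.566 + 0.004168 = 1.570 mg/L.
DO = C_s − D = 9.20 − 1.570 = 7.630 mg/L.

DO ≈ 7.63 mg/L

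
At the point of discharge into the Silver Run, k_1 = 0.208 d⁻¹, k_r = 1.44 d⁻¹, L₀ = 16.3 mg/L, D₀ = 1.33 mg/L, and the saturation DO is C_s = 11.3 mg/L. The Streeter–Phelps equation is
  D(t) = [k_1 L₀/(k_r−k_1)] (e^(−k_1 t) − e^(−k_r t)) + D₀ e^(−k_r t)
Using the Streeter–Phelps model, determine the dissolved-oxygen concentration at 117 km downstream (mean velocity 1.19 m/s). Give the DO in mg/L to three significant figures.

Travel time t = x/v = 117 km / (1.19 m/s) = 117000 m / 1.19 m/s = 98320 s = 1.138 d.
k_1 L₀/(k_r−k_1) = 0.208×16.3/(1.44−0.208) = 3.390/1.232 = 2.752 mg/L.
e^(−k_1 t) = e^(−0.208×1.138) = 0.7892; e^(−k_r t) = e^(−1.44×1.138) = 0.1942.
D = 2.752 × (0.7892 − 0.1942) + 1.33 × 0.1942 = 1.637 + 0.2583 = 1.896 mg/L.
DO = C_s − D = 11.3 − 1.896 = 9.404 mg/L.

DO ≈ 9.40 mg/L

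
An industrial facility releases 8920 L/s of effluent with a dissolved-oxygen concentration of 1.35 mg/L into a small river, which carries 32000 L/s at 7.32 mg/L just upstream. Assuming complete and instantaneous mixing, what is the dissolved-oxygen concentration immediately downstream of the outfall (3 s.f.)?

Flow-weighted mixing: C = (Q_r C_r + Q_w C_w)/(Q_r + Q_w)
= (32000×7.32 + 8920×1.35)/(32000 + 8920) = 246300/40920 = 6.019 mg/L.

6.02 mg/L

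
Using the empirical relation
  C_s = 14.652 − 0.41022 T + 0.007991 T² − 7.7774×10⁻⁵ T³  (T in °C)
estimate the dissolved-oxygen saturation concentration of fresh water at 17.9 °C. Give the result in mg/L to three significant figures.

C_s = 14.652 − 0.41022×17.9 + 0.007991×17.9² − 7.7774×10⁻⁵×17.9³ = 9.423 mg/L.

C_s ≈ 9.42 mg/L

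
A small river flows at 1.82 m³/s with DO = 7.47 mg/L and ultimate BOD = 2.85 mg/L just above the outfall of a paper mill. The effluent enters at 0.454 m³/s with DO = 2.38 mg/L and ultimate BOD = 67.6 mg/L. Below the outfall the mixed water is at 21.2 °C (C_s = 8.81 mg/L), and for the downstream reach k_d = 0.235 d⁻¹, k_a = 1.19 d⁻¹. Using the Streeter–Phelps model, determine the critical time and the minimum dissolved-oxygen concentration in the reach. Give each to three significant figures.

Mixed DO = (1.82×7.47 + 0.454×2.38)/(1.82+0.454) = 14.68/2.274 = 6.454 mg/L.
Mixed L₀ = (1.82×2.85 + 0.454×67.6)/(2.274) = 35.88/2.274 = 15.78 mg/L.
Initial deficit D₀ = C_s − DO₀ = 8.81 − 6.454 = 2.356 mg/L.
t_c = (1/0.9550) ln[(1.19/0.235)(1 − 2.356×0.9550/(0.235×15.78))] = 1.047 × ln(1.991) = 0.7209 d.
D_c = (0.235/1.19) × 15.78 × e^(−0.235×0.7209) = 0.1975 × 15.78 × 0.8442 = 2.630 mg/L.
Minimum DO = 8.81 − 2.630 = 6.180 mg/L.

t_c ≈ 0.721 d; minimum DO ≈ 6.18 mg/L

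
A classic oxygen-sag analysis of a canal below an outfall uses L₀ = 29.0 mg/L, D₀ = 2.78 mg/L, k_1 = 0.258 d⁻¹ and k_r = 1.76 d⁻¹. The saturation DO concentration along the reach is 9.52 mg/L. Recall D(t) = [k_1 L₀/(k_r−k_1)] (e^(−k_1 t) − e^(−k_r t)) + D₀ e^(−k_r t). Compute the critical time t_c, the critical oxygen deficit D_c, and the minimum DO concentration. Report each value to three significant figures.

t_c ≈ 0.735 d; D_c ≈ 3.52 mg/L; min DO ≈ 6.00 mg/L

t_c = [1/(k_r−k_1)] ln[(k_r/k_1)(1 − D₀(k_r−k_1)/(k_1 L₀))]
= [1/(1.76−0.258)] ln[(1.76/0.258)(1 − 2.78×1.502/(0.258×29.0))]
= (1/1.502) ln[6.822 × 0.4419] = 0.6658 × ln(3.015) = 0.6658 × 1.103 = 0.7347 d.
L(t_c) = L₀ e^(−k_1 t_c) = 29.0 × 0.8273 = 23.99 mg/L, and at the critical point k_r D_c = k_1 L, so D_c = (0.258/1.76) × 23.99 = 3.517 mg/L.
Minimum DO = C_s − D_c = 9.52 − 3.517 = 6.003 mg/L.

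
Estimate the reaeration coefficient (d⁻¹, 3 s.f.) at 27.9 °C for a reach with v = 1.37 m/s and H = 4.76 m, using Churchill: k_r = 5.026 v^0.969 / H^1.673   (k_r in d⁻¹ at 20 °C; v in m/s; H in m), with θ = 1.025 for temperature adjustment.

k_r ≈ 0.609 d⁻¹

k_r(20) = 5.026 × 1.37^0.969 / 4.76^1.673 = 5.026 × 1.357 / 13.60 = 0.5013 d⁻¹.
k_r(27.9) = 0.5013 × 1.025^(27.9−20) = 0.5013 × 1.215 = 0.6092 d⁻¹.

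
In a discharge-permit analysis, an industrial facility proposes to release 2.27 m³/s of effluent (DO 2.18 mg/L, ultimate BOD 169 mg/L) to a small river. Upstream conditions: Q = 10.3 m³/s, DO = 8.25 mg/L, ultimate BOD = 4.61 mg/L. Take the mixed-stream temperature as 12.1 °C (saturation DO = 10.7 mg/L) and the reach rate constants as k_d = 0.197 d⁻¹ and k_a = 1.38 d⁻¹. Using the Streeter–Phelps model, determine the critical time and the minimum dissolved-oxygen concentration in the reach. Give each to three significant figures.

Mixed DO = (10.3×8.25 + 2.27×2.18)/(10.3+2.27) = 89.92/12.57 = 7.154 mg/L.
Mixed L₀ = (10.3×4.61 + 2.27×169)/(12.57) = 431.1/12.57 = 34.30 mg/L.
Initial deficit D₀ = C_s − DO₀ = 10.7 − 7.154 = 3.546 mg/L.
t_c = (1/1.183) ln[(1.38/0.197)(1 − 3.546×1.183/(0.197×34.30))] = 0.8453 × ln(2.656) = 0.8256 d.
D_c = (0.197/1.38) × 34.30 × e^(−0.197×0.8256) = 0.1428 × 34.30 × 0.8499 = 4.161 mg/L.
Minimum DO = 10.7 − 4.161 = 6.539 mg/L.

t_c ≈ 0.826 d; minimum DO ≈ 6.54 mg/L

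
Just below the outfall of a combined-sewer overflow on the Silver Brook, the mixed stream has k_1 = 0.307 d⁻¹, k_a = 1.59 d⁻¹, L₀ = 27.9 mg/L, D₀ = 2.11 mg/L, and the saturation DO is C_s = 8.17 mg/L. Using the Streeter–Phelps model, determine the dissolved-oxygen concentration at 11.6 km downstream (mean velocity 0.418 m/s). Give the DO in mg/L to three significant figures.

Travel time t = x/v = 11.6 km / (0.418 m/s) = 11600 m / 0.418 m/s = 27750 s = 0.3212 d.
k_1 L₀/(k_a−k_1) = 0.307×27.9/(1.59−0.307) = 8.565/1.283 = 6.676 mg/L.
e^(−k_1 t) = e^(−0.307×0.3212) = 0.9061; e^(−k_a t) = e^(−1.59×0.3212) = 0.6001.
D = 6.676 × (0.9061 − 0.6001) + 2.11 × 0.6001 = 2.043 + 1.266 = 3.309 mg/L.
DO = C_s − D = 8.17 − 3.309 = 4.861 mg/L.

DO ≈ 4.86 mg/L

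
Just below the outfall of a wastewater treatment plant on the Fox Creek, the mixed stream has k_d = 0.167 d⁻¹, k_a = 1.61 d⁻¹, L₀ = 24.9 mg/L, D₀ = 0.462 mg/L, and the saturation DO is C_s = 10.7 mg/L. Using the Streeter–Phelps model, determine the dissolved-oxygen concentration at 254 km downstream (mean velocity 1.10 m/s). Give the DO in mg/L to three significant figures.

Travel time t = x/v = 254 km / (1.10 m/s) = 254000 m / 1.10 m/s = 230900 s = 2.673 d.
k_d L₀/(k_a−k_d) = 0.167×24.9/(1.61−0.167) = 4.158/1.443 = 2.882 mg/L.
e^(−k_d t) = e^(−0.167×2.673) = 0.6400; e^(−k_a t) = e^(−1.61×2.673) = 0.01353.
D = 2.882 × (0.6400 − 0.01353) + 0.462 × 0.01353 = 1.805 + 0.006251 = 1.811 mg/L.
DO = C_s − D = 10.7 − 1.811 = 8.889 mg/L.

DO ≈ 8.89 mg/L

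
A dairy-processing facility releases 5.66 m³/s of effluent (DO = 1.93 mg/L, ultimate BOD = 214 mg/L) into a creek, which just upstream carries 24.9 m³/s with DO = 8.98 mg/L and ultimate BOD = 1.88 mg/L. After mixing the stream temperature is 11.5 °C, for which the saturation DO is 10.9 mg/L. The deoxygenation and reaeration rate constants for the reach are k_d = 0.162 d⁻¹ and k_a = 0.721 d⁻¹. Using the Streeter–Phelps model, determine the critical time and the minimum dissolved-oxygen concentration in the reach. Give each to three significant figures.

Mixed DO = (24.9×8.98 + 5.66×1.93)/(24.9+5.66) = 234.5/30.56 = 7.674 mg/L.
Mixed L₀ = (24.9×1.88 + 5.66×214)/(30.56) = 1258/30.56 = 41.17 mg/L.
Initial deficit D₀ = C_s − DO₀ = 10.9 − 7.674 = 3.226 mg/L.
t_c = (1/0.5590) ln[(0.721/0.162)(1 − 3.226×0.5590/(0.162×41.17))] = 1.789 × ln(3.247) = 2.107 d.
D_c = (0.162/0.721) × 41.17 × e^(−0.162×2.107) = 0.2247 × 41.17 × 0.7108 = 6.575 mg/L.
Minimum DO = 10.9 − 6.575 = 4.325 mg/L.

t_c ≈ 2.11 d; minimum DO ≈ 4.33 mg/L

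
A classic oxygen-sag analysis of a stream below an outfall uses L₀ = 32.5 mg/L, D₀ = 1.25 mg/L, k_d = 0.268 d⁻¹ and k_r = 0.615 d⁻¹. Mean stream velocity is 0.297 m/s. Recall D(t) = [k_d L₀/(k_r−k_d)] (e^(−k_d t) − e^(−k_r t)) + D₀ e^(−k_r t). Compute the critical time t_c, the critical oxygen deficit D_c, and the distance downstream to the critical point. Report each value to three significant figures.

At the critical point dD/dt = 0, so k_d L₀ e^(−k_d t) = k_r D. Substituting D(t) from the Streeter–Phelps equation and solving for t gives
t_c = ln[(k_r/k_d)(1 − D₀(k_r−k_d)/(k_d L₀))] / (k_r−k_d).
Here k_r−k_d = 0.3470 d⁻¹ and 1 − D₀(k_r−k_d)/(k_d L₀) = 1 − 1.25×0.3470/(0.268×32.5) = 0.9502, so
t_c = ln(2.295 × 0.9502) / 0.3470 = 0.7796 / 0.3470 = 2.247 d.
D_c = (k_d/k_r) L₀ e^(−k_d t_c) = (0.268/0.615) × 32.5 × e^(−0.268×2.247) = 0.4358 × 32.5 × 0.5477 = 7.756 mg/L.
x_c = v t_c = 0.297 m/s × 2.247 d × 86400 s/d = 57650 m ≈ 57.6 km.

t_c ≈ 2.25 d; D_c ≈ 7.76 mg/L; x_c ≈ 57.6 km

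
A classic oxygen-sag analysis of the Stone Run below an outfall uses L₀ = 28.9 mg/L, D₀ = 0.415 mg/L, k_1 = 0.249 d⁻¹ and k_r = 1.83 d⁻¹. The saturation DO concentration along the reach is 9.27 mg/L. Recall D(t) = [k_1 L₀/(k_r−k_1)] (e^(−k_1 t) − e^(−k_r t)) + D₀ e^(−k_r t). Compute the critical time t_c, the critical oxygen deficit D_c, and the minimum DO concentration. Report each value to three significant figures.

t_c ≈ 1.20 d; D_c ≈ 2.92 mg/L; min DO ≈ 6.35 mg/L

t_c = [1/(k_r−k_1)] ln[(k_r/k_1)(1 − D₀(k_r−k_1)/(k_1 L₀))]
= [1/(1.83−0.249)] ln[(1.83/0.249)(1 − 0.415×1.581/(0.249×28.9))]
= (1/1.581) ln[7.349 × 0.9088] = 0.6325 × ln(6.679) = 0.6325 × 1.899 = 1.201 d.
L(t_c) = L₀ e^(−k_1 t_c) = 28.9 × 0.7415 = 21.43 mg/L, and at the critical point k_r D_c = k_1 L, so D_c = (0.249/1.83) × 21.43 = 2.916 mg/L.
Minimum DO = C_s − D_c = 9.27 − 2.916 = 6.354 mg/L.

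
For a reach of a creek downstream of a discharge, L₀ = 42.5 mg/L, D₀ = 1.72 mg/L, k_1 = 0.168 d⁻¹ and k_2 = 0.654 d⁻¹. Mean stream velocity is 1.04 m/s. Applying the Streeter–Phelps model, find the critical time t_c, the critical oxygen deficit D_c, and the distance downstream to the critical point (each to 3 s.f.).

t_c ≈ 2.54 d; D_c ≈ 7.12 mg/L; x_c ≈ 228 km

t_c = [1/(k_2−k_1)] ln[(k_2/k_1)(1 − D₀(k_2−k_1)/(k_1 L₀))]
= [1/(0.654−0.168)] ln[(0.654/0.168)(1 − 1.72×0.4860/(0.168×42.5))]
= (1/0.4860) ln[3.893 × 0.8829] = 2.058 × ln(3.437) = 2.058 × 1.235 = 2.540 d.
L(t_c) = L₀ e^(−k_1 t_c) = 42.5 × 0.6526 = 27.74 mg/L, and at the critical point k_2 D_c = k_1 L, so D_c = (0.168/0.654) × 27.74 = 7.125 mg/L.
x_c = v t_c = 1.04 m/s × 2.540 d × 86400 s/d = 228300 m ≈ 228 km.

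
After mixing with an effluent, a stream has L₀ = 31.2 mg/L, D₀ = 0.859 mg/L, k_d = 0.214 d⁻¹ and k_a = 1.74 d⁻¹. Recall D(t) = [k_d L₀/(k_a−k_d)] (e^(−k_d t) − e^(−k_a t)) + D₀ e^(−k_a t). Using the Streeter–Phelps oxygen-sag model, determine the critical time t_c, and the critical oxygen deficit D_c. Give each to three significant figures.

t_c ≈ 1.23 d; D_c ≈ 2.95 mg/L

At the critical point dD/dt = 0, so k_d L₀ e^(−k_d t) = k_a D. Substituting D(t) from the Streeter–Phelps equation and solving for t gives
t_c = ln[(k_a/k_d)(1 − D₀(k_a−k_d)/(k_d L₀))] / (k_a−k_d).
Here k_a−k_d = 1.526 d⁻¹ and 1 − D₀(k_a−k_d)/(k_d L₀) = 1 − 0.859×1.526/(0.214×31.2) = 0.8037, so
t_c = ln(8.131 × 0.8037) / 1.526 = 1.877 / 1.526 = 1.230 d.
L(t_c) = L₀ e^(−k_d t_c) = 31.2 × 0.7686 = 23.98 mg/L, and at the critical point k_a D_c = k_d L, so D_c = (0.214/1.74) × 23.98 = 2.949 mg/L.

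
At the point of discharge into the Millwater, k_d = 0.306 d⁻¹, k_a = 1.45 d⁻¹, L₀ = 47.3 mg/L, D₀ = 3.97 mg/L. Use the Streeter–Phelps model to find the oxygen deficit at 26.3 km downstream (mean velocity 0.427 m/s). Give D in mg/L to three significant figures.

Travel time t = x/v = 26.3 km / (0.427 m/s) = 26300 m / 0.427 m/s = 61590 s = 0.7129 d.
k_d L₀/(k_a−k_d) = 0.306×47.3/(1.45−0.306) = 14.47/1.144 = 12.65 mg/L.
e^(−k_d t) = e^(−0.306×0.7129) = 0.8040; e^(−k_a t) = e^(−1.45×0.7129) = 0.3557.
D = 12.65 × (0.8040 − 0.3557) + 3.97 × 0.3557 = 5.672 + 1.412 = 7.084 mg/L.

D ≈ 7.08 mg/L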